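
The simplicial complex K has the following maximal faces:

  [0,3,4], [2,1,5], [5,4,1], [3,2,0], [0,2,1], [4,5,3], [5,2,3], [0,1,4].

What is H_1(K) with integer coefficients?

We work with the vertex ordering 0 < 1 < 2 < 3 < 4 < 5. The simplices of K, each written with vertices in increasing order, are:

  0-simplices (6): [0], [1], [2], [3], [4], [5]
  1-simplices (12): [0,1], [0,2], [0,3], [0,4], [1,2], [1,4], [1,5], [2,3], [2,5], [3,4], [3,5], [4,5]
  2-simplices (8): [0,1,2], [0,1,4], [0,2,3], [0,3,4], [1,2,5], [1,4,5], [2,3,5], [3,4,5]

Hence C_0 ≅ Z^6, C_1 ≅ Z^12, C_2 ≅ Z^8.

Boundary ∂_1: C_1 → C_0 sends each edge [p,q] (with p < q) to q − p. For instance
  ∂[3,5] = [5] − [3].
The resulting 6×12 matrix has rank 5, and its Smith normal form has invariant factors (1,1,1,1,1).

Boundary ∂_2: C_2 → C_1 maps a triangle to the signed sum of its edges. For instance
  ∂[0,3,4] = [3,4] − [0,4] + [0,3],
  ∂[0,1,4] = [1,4] − [0,4] + [0,1].
This gives a 12×8 integer matrix of rank 7; reducing to Smith normal form yields diagonal entries (1,1,1,1,1,1,1).

Now H_k = ker ∂_k / im ∂_{k+1}, so:

  H_1: rank ker ∂_1 − rank ∂_2 = (12 − 5) − 7 = 0, and the invariant factors of ∂_2 are all 1, so H_1 ≅ 0.

(K is a triangulation of the 2-sphere S^2.)

H_1 = 0.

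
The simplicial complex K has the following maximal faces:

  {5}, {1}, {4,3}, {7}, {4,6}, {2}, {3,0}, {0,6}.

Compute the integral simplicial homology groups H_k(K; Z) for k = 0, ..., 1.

Take the total order 0 < 1 < 2 < 3 < 4 < 5 < 6 < 7 on the vertex set. Then K (dimension 1) consists of the simplices:

  0-simplices (8): [0], [1], [2], [3], [4], [5], [6], [7]
  1-simplices (4): [0,3], [0,6], [3,4], [4,6]

so the chain groups are C_0 ≅ Z^8, C_1 ≅ Z^4.

The boundary map ∂_1: C_1 → C_0 is given by ∂[p,q] = [q] − [p].
The 8×4 boundary matrix has rank 3 and Smith normal form diag(1,1,1).

Reading off H_k = ker ∂_k / im ∂_{k+1}:

  H_0: rank C_0 − rank ∂_1 = 8 − 3 = 5, and the invariant factors of ∂_1 are all 1, so H_0 ≅ Z^5.
  H_1: rank ker ∂_1 − rank ∂_2 = (4 − 3) − 0 = 1, and there is no ∂_2, so H_1 ≅ Z.

As a check, the Euler characteristic is 8 − 4 = 4, which agrees with 5 − 1 = 4.

H_0 ≅ Z^5,  H_1 ≅ Z.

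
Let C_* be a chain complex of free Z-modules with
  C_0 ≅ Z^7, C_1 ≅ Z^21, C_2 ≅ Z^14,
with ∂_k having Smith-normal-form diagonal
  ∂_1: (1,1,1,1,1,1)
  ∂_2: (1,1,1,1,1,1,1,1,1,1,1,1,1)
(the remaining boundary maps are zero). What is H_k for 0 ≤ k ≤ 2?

H_0: b_0 = 7 − 0 − 6 = 1; torsion from ∂_1 factors > 1: none. So H_0 = Z.
H_1: b_1 = 21 − 6 − 13 = 2; torsion from ∂_2 factors > 1: none. So H_1 = Z^2.
H_2: b_2 = 14 − 13 − 0 = 1; torsion from ∂_3 factors > 1: none. So H_2 = Z.

H_0 = Z,  H_1 = Z^2,  H_2 = Z.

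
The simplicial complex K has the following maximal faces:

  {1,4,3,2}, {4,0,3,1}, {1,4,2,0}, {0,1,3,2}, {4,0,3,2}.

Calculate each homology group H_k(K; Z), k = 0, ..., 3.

H_0 ≅ Z,  H_1 = 0,  H_2 = 0,  H_3 ≅ Z.

We work with the vertex ordering 0 < 1 < 2 < 3 < 4. The simplices of K, each written with vertices in increasing order, are:

  0-simplices (5): [0], [1], [2], [3], [4]
  1-simplices (10): [0,1], [0,2], [0,3], [0,4], [1,2], [1,3], [1,4], [2,3], [2,4], [3,4]
  2-simplices (10): [0,1,2], [0,1,3], [0,1,4], [0,2,3], [0,2,4], [0,3,4], [1,2,3], [1,2,4], [1,3,4], [2,3,4]
  3-simplices (5): [0,1,2,3], [0,1,2,4], [0,1,3,4], [0,2,3,4], [1,2,3,4]

giving chain groups C_0 ≅ Z^5, C_1 ≅ Z^10, C_2 ≅ Z^10, C_3 ≅ Z^5.

∂_1: C_1 → C_0 maps an edge to its endpoints' difference, ∂[p,q] = q − p. For instance
  ∂[0,3] = [3] − [0].
The resulting 5×10 matrix has rank 4, and its Smith normal form has invariant factors (1,1,1,1).

Boundary ∂_2: C_2 → C_1 maps a triangle to the signed sum of its edges. For instance
  ∂[1,2,4] = [2,4] − [1,4] + [1,2],
  ∂[0,2,3] = [2,3] − [0,3] + [0,2].
The 10×10 boundary matrix has rank 6 and Smith normal form diag(1,1,1,1,1,1).

Boundary ∂_3: C_3 → C_2 sends each 3-simplex σ to the alternating sum Σ_i (−1)^i (σ with its i-th vertex removed). For instance
  ∂[0,2,3,4] = [2,3,4] − [0,3,4] + [0,2,4] − [0,2,3],
  ∂[0,1,2,3] = [1,2,3] − [0,2,3] + [0,1,3] − [0,1,2].
As a 10×5 matrix over Z this has rank 4, with invariant factors (1,1,1,1).

Reading off H_k = ker ∂_k / im ∂_{k+1}:

  H_0: rank C_0 − rank ∂_1 = 5 − 4 = 1, and the invariant factors of ∂_1 are all 1, so H_0 ≅ Z.
  H_1: rank ker ∂_1 − rank ∂_2 = (10 − 4) − 6 = 0, and the invariant factors of ∂_2 are all 1, so H_1 ≅ 0.
  H_2: rank ker ∂_2 − rank ∂_3 = (10 − 6) − 4 = 0, and the invariant factors of ∂_3 are all 1, so H_2 ≅ 0.
  H_3: rank ker ∂_3 − rank ∂_4 = (5 − 4) − 0 = 1, and there is no ∂_4, so H_3 ≅ Z.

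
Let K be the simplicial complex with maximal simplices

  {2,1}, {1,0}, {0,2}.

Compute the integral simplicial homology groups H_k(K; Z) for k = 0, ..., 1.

Take the total order 0 < 1 < 2 on the vertex set. Then K (dimension 1) consists of the simplices:

  0-simplices (3): [0], [1], [2]
  1-simplices (3): [0,1], [0,2], [1,2]

so the chain groups are C_0 ≅ Z^3, C_1 ≅ Z^3.

The boundary map ∂_1: C_1 → C_0 sends each edge [p,q] (with p < q) to q − p. For instance
  ∂[0,2] = [2] − [0].
The resulting 3×3 matrix has rank 2, and its Smith normal form has invariant factors (1,1).

From H_k ≅ ker(∂_k) / im(∂_{k+1}) we obtain:

  H_0: rank C_0 − rank ∂_1 = 3 − 2 = 1, and the invariant factors of ∂_1 are all 1, so H_0 ≅ Z.
  H_1: rank ker ∂_1 − rank ∂_2 = (3 − 2) − 0 = 1, and there is no ∂_2, so H_1 ≅ Z.

(K is a triangulation of the circle S^1.)

H_0 ≅ Z,  H_1 ≅ Z.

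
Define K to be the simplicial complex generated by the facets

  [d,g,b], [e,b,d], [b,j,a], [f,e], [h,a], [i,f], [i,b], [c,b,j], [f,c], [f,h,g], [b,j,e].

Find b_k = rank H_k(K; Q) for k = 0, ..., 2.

b_0 = 1, b_1 = 4, b_2 = 0.

We work with the vertex ordering a < b < c < d < e < f < g < h < i < j. The simplices of K, each written with vertices in increasing order, are:

  0-simplices (10): a, b, c, d, e, f, g, h, i, j
  1-simplices (19): ab, ah, aj, bc, bd, be, bg, bi, bj, cf, cj, de, dg, ef, ej, fg, fh, fi, gh
  2-simplices (6): abj, bcj, bde, bdg, bej, fgh

giving chain groups C_0 ≅ Z^10, C_1 ≅ Z^19, C_2 ≅ Z^6.

∂_1: C_1 → C_0 sends each edge [p,q] (with p < q) to q − p. For instance
  ∂ab = b − a.
This gives a 10×19 integer matrix of rank 9; reducing to Smith normal form yields diagonal entries (1,1,1,1,1,1,1,1,1).

Boundary ∂_2: C_2 → C_1 maps a triangle to the signed sum of its edges. For instance
  ∂bdg = dg − bg + bd,
  ∂bcj = cj − bj + bc.
This gives a 19×6 integer matrix of rank 6; reducing to Smith normal form yields diagonal entries (1,1,1,1,1,1).

From H_k ≅ ker(∂_k) / im(∂_{k+1}) we obtain:

  H_0: rank C_0 − rank ∂_1 = 10 − 9 = 1, and the invariant factors of ∂_1 are all 1, so H_0 = Z.
  H_1: rank ker ∂_1 − rank ∂_2 = (19 − 9) − 6 = 4, and the invariant factors of ∂_2 are all 1, so H_1 = Z^4.
  H_2: rank ker ∂_2 − rank ∂_3 = (6 − 6) − 0 = 0, and there is no ∂_3, so H_2 = 0.

Hence the Betti numbers are b_0 = 1, b_1 = 4, b_2 = 0.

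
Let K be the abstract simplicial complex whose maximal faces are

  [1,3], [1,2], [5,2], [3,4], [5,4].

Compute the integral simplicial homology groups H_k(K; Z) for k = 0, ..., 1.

K has 5 vertices, 5 edges.
rank ∂_0 = 0, rank ∂_1 = 4 ⇒ b_0 = 5 − 0 − 4 = 1; all invariant factors of ∂_1 are 1 so no torsion. So H_0 = Z.
rank ∂_1 = 4, rank ∂_2 = 0 ⇒ b_1 = 5 − 4 − 0 = 1. So H_1 = Z.

H_0 ≅ Z,  H_1 ≅ Z.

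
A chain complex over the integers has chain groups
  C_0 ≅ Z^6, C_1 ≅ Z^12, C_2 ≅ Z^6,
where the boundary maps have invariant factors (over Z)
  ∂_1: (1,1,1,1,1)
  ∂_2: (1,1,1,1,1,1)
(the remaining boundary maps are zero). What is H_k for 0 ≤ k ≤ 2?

H_0 = Z,  H_1 = Z,  H_2 = 0.

H_0: b_0 = 6 − 0 − 5 = 1; torsion from ∂_1 factors > 1: none. So H_0 = Z.
H_1: b_1 = 12 − 5 − 6 = 1; torsion from ∂_2 factors > 1: none. So H_1 = Z.
H_2: b_2 = 6 − 6 − 0 = 0; torsion from ∂_3 factors > 1: none. So H_2 = 0.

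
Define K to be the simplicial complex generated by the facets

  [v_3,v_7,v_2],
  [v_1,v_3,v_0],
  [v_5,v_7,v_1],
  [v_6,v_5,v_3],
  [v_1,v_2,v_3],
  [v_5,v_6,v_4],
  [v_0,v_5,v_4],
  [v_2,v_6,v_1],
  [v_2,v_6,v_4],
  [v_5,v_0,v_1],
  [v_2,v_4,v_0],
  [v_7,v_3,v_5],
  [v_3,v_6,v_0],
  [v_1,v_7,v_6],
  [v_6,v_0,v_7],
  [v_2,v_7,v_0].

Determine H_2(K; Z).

H_2 ≅ Z.

Order the vertices as v_0 < v_1 < v_2 < v_3 < v_4 < v_5 < v_6 < v_7. Listing each simplex with vertices in this order, K has dimension 2 with simplices:

  0-simplices (8): [v_0], [v_1], [v_2], [v_3], [v_4], [v_5], [v_6], [v_7]
  1-simplices (24): (24 of them)
  2-simplices (16): (16 of them)

giving chain groups C_0 ≅ Z^8, C_1 ≅ Z^24, C_2 ≅ Z^16.

The boundary map ∂_1: C_1 → C_0 sends each edge [p,q] (with p < q) to q − p. For instance
  ∂[v_4,v_5] = [v_5] − [v_4].
The resulting 8×24 matrix has rank 7, and its Smith normal form has invariant factors (1,1,1,1,1,1,1).

Boundary ∂_2: C_2 → C_1 maps a triangle to the signed sum of its edges. For instance
  ∂[v_1,v_6,v_7] = [v_6,v_7] − [v_1,v_7] + [v_1,v_6],
  ∂[v_3,v_5,v_6] = [v_5,v_6] − [v_3,v_6] + [v_3,v_5].
This gives a 24×16 integer matrix of rank 15; reducing to Smith normal form yields diagonal entries (1,1,1,1,1,1,1,1,1,1,1,1,1,1,1).

Reading off H_k = ker ∂_k / im ∂_{k+1}:

  H_2: rank ker ∂_2 − rank ∂_3 = (16 − 15) − 0 = 1, and there is no ∂_3, so H_2 ≅ Z.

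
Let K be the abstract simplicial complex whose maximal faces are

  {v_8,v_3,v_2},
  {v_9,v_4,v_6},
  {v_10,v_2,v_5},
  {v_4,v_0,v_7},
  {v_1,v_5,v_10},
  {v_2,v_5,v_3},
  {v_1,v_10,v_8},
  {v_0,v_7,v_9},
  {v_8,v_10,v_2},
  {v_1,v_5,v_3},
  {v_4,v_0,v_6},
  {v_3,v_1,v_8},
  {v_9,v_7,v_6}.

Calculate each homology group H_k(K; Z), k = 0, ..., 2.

Take the total order v_0 < v_1 < v_2 < v_3 < v_4 < v_5 < v_6 < v_7 < v_8 < v_9 < v_10 on the vertex set. Then K (dimension 2) consists of the simplices:

  0-simplices (11): [v_0], [v_1], [v_2], [v_3], [v_4], [v_5], [v_6], [v_7], [v_8], [v_9], [v_10]
  1-simplices (22): (22 of them)
  2-simplices (13): (13 of them)

so the chain groups are C_0 ≅ Z^11, C_1 ≅ Z^22, C_2 ≅ Z^13.

The boundary map ∂_1: C_1 → C_0 maps an edge to its endpoints' difference, ∂[p,q] = q − p.
The 11×22 boundary matrix has rank 9 and Smith normal form diag(1,1,1,1,1,1,1,1,1).

Boundary ∂_2: C_2 → C_1 maps a triangle to the signed sum of its edges. For instance
  ∂[v_0,v_4,v_6] = [v_4,v_6] − [v_0,v_6] + [v_0,v_4],
  ∂[v_2,v_5,v_10] = [v_5,v_10] − [v_2,v_10] + [v_2,v_5].
The 22×13 boundary matrix has rank 12 and Smith normal form diag(1,1,1,1,1,1,1,1,1,1,1,1).

Now H_k = ker ∂_k / im ∂_{k+1}, so:

  H_0: rank C_0 − rank ∂_1 = 11 − 9 = 2, and the invariant factors of ∂_1 are all 1, so H_0 ≅ Z^2.
  H_1: rank ker ∂_1 − rank ∂_2 = (22 − 9) − 12 = 1, and the invariant factors of ∂_2 are all 1, so H_1 ≅ Z.
  H_2: rank ker ∂_2 − rank ∂_3 = (13 − 12) − 0 = 1, and there is no ∂_3, so H_2 ≅ Z.

As a check, the Euler characteristic is 11 − 22 + 13 = 2, which agrees with 2 − 1 + 1 = 2.
(K is a triangulation of the disjoint union of the Möbius band and the 2-sphere S^2.)

H_0 = Z^2,  H_1 = Z,  H_2 = Z.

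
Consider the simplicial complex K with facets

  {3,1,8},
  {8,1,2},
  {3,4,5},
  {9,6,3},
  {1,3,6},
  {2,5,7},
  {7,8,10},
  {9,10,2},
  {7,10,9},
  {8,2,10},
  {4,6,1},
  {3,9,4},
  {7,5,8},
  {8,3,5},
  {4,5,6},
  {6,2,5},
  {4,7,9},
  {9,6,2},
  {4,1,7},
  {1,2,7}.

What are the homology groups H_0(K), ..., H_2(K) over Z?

H_0 = Z,  H_1 = Z ⊕ Z/2,  H_2 = 0.

We work with the vertex ordering 1 < 2 < 3 < 4 < 5 < 6 < 7 < 8 < 9 < 10. The simplices of K, each written with vertices in increasing order, are:

  0-simplices (10): [1], [2], [3], [4], [5], [6], [7], [8], [9], [10]
  1-simplices (30): (30 of them)
  2-simplices (20): (20 of them)

Hence C_0 ≅ Z^10, C_1 ≅ Z^30, C_2 ≅ Z^20.

∂_1: C_1 → C_0 maps an edge to its endpoints' difference, ∂[p,q] = q − p. For instance
  ∂[1,6] = [6] − [1].
This gives a 10×30 integer matrix of rank 9; reducing to Smith normal form yields diagonal entries (1,1,1,1,1,1,1,1,1).

∂_2: C_2 → C_1 acts by ∂[p,q,r] = [q,r] − [p,r] + [p,q]. For instance
  ∂[2,6,9] = [6,9] − [2,9] + [2,6],
  ∂[1,4,7] = [4,7] − [1,7] + [1,4].
The 30×20 boundary matrix has rank 20 and Smith normal form diag(1,1,1,1,1,1,1,1,1,1,1,1,1,1,1,1,1,1,1,2).

Reading off H_k = ker ∂_k / im ∂_{k+1}:

  H_0: rank C_0 − rank ∂_1 = 10 − 9 = 1, and the invariant factors of ∂_1 are all 1, so H_0 ≅ Z.
  H_1: rank ker ∂_1 − rank ∂_2 = (30 − 9) − 20 = 1, and ∂_2 has invariant factor 2 > 1, so H_1 ≅ Z ⊕ Z/2.
  H_2: rank ker ∂_2 − rank ∂_3 = (20 − 20) − 0 = 0, and there is no ∂_3, so H_2 ≅ 0.

As a check, the Euler characteristic is 10 − 30 + 20 = 0, which agrees with 1 − 1 + 0 = 0.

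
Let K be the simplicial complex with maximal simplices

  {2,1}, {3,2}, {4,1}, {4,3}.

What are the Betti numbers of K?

b_0 = 1, b_1 = 1.

We work with the vertex ordering 1 < 2 < 3 < 4. The simplices of K, each written with vertices in increasing order, are:

  0-simplices (4): [1], [2], [3], [4]
  1-simplices (4): [1,2], [1,4], [2,3], [3,4]

giving chain groups C_0 ≅ Z^4, C_1 ≅ Z^4.

Boundary ∂_1: C_1 → C_0 sends each edge [p,q] (with p < q) to q − p. For instance
  ∂[3,4] = [4] − [3].
The resulting 4×4 matrix has rank 3, and its Smith normal form has invariant factors (1,1,1).

Reading off H_k = ker ∂_k / im ∂_{k+1}:

  H_0: rank C_0 − rank ∂_1 = 4 − 3 = 1, and the invariant factors of ∂_1 are all 1, so H_0 ≅ Z.
  H_1: rank ker ∂_1 − rank ∂_2 = (4 − 3) − 0 = 1, and there is no ∂_2, so H_1 ≅ Z.

Hence the Betti numbers are b_0 = 1, b_1 = 1.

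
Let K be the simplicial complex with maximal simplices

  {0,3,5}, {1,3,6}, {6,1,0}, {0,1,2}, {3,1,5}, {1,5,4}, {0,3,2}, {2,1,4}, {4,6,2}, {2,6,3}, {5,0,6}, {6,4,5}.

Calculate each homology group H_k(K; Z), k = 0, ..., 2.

H_0 = Z,  H_1 = Z/2,  H_2 = 0.

Fix the vertex order 0 < 1 < 2 < 3 < 4 < 5 < 6 and write every simplex with vertices in increasing order. Then dim K = 2 and the simplices of K are:

  0-simplices (7): [0], [1], [2], [3], [4], [5], [6]
  1-simplices (18): [0,1], [0,2], [0,3], [0,5], [0,6], [1,2], [1,3], [1,4], [1,5], [1,6], [2,3], [2,4], [2,6], [3,5], [3,6], [4,5], [4,6], [5,6]
  2-simplices (12): [0,1,2], [0,1,6], [0,2,3], [0,3,5], [0,5,6], [1,2,4], [1,3,5], [1,3,6], [1,4,5], [2,3,6], [2,4,6], [4,5,6]

giving chain groups C_0 ≅ Z^7, C_1 ≅ Z^18, C_2 ≅ Z^12.

The boundary map ∂_1: C_1 → C_0 is given by ∂[p,q] = [q] − [p]. For instance
  ∂[5,6] = [6] − [5].
The resulting 7×18 matrix has rank 6, and its Smith normal form has invariant factors (1,1,1,1,1,1).

Boundary ∂_2: C_2 → C_1 maps a triangle to the signed sum of its edges. For instance
  ∂[4,5,6] = [5,6] − [4,6] + [4,5],
  ∂[0,1,6] = [1,6] − [0,6] + [0,1].
As a 18×12 matrix over Z this has rank 12, with invariant factors (1,1,1,1,1,1,1,1,1,1,1,2).

Now H_k = ker ∂_k / im ∂_{k+1}, so:

  H_0: rank C_0 − rank ∂_1 = 7 − 6 = 1, and the invariant factors of ∂_1 are all 1, so H_0 ≅ Z.
  H_1: rank ker ∂_1 − rank ∂_2 = (18 − 6) − 12 = 0, and ∂_2 has invariant factor 2 > 1, so H_1 ≅ Z/2.
  H_2: rank ker ∂_2 − rank ∂_3 = (12 − 12) − 0 = 0, and there is no ∂_3, so H_2 ≅ 0.

As a check, the Euler characteristic is 7 − 18 + 12 = 1, which agrees with 1 − 0 + 0 = 1.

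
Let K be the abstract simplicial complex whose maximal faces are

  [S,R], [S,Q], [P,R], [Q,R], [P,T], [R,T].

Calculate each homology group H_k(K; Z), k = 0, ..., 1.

H_0 ≅ Z,  H_1 ≅ Z^2.

Fix the vertex order P < Q < R < S < T and write every simplex with vertices in increasing order. Then dim K = 1 and the simplices of K are:

  0-simplices (5): P, Q, R, S, T
  1-simplices (6): PR, PT, QR, QS, RS, RT

giving chain groups C_0 ≅ Z^5, C_1 ≅ Z^6.

The boundary map ∂_1: C_1 → C_0 is given by ∂[p,q] = [q] − [p]. For instance
  ∂RT = T − R.
The resulting 5×6 matrix has rank 4, and its Smith normal form has invariant factors (1,1,1,1).

From H_k ≅ ker(∂_k) / im(∂_{k+1}) we obtain:

  H_0: rank C_0 − rank ∂_1 = 5 − 4 = 1, and the invariant factors of ∂_1 are all 1, so H_0 ≅ Z.
  H_1: rank ker ∂_1 − rank ∂_2 = (6 − 4) − 0 = 2, and there is no ∂_2, so H_1 ≅ Z^2.

As a check, the Euler characteristic is 5 − 6 = -1, which agrees with 1 − 2 = -1.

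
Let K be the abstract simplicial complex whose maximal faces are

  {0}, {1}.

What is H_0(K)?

H_0 ≅ Z^2.

Fix the vertex order 0 < 1 and write every simplex with vertices in increasing order. Then dim K = 0 and the simplices of K are:

  0-simplices (2): [0], [1]

Hence C_0 ≅ Z^2.

Now H_k = ker ∂_k / im ∂_{k+1}, so:

  H_0: rank C_0 − rank ∂_1 = 2 − 0 = 2, and there is no ∂_1, so H_0 ≅ Z^2.

(K is a triangulation of a set of 2 points.)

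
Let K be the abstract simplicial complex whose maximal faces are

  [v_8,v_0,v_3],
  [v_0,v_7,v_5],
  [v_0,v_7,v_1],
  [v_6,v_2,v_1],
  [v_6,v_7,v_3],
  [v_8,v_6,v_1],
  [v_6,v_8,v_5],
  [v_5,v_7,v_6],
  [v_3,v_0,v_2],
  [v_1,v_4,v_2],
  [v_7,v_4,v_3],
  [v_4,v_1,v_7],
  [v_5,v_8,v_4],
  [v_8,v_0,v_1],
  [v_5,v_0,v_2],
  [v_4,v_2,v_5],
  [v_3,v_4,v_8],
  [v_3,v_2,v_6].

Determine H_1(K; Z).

Order the vertices as v_0 < v_1 < v_2 < v_3 < v_4 < v_5 < v_6 < v_7 < v_8. Listing each simplex with vertices in this order, K has dimension 2 with simplices:

  0-simplices (9): [v_0], [v_1], [v_2], [v_3], [v_4], [v_5], [v_6], [v_7], [v_8]
  1-simplices (27): (27 of them)
  2-simplices (18): (18 of them)

giving chain groups C_0 ≅ Z^9, C_1 ≅ Z^27, C_2 ≅ Z^18.

Boundary ∂_1: C_1 → C_0 sends each edge [p,q] (with p < q) to q − p. For instance
  ∂[v_1,v_2] = [v_2] − [v_1].
As a 9×27 matrix over Z this has rank 8, with invariant factors (1,1,1,1,1,1,1,1).

The boundary map ∂_2: C_2 → C_1 maps a triangle to the signed sum of its edges. For instance
  ∂[v_5,v_6,v_8] = [v_6,v_8] − [v_5,v_8] + [v_5,v_6],
  ∂[v_4,v_5,v_8] = [v_5,v_8] − [v_4,v_8] + [v_4,v_5].
This gives a 27×18 integer matrix of rank 17; reducing to Smith normal form yields diagonal entries (1,1,1,1,1,1,1,1,1,1,1,1,1,1,1,1,1).

Computing H_k = (kernel of ∂_k) / (image of ∂_{k+1}):

  H_1: rank ker ∂_1 − rank ∂_2 = (27 − 8) − 17 = 2, and the invariant factors of ∂_2 are all 1, so H_1 ≅ Z^2.

H_1 ≅ Z^2.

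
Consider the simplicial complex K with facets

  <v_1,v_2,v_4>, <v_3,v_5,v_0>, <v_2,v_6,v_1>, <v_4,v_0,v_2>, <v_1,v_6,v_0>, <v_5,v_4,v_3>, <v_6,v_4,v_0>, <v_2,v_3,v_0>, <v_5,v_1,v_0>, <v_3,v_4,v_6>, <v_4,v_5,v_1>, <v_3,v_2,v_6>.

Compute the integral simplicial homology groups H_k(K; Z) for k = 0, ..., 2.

H_0 ≅ Z,  H_1 ≅ Z/2,  H_2 = 0.

K has 7 vertices, 18 edges, 12 triangles.
rank ∂_0 = 0, rank ∂_1 = 6 ⇒ b_0 = 7 − 0 − 6 = 1; all invariant factors of ∂_1 are 1 so no torsion. So H_0 = Z.
rank ∂_1 = 6, rank ∂_2 = 12 ⇒ b_1 = 18 − 6 − 12 = 0; ∂_2 has invariant factor(s) [2] giving torsion. So H_1 = Z/2.
rank ∂_2 = 12, rank ∂_3 = 0 ⇒ b_2 = 12 − 12 − 0 = 0. So H_2 = 0.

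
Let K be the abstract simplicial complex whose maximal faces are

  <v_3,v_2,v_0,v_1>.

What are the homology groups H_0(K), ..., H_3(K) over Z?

H_0 ≅ Z,  H_1 = 0,  H_2 = 0,  H_3 = 0.

Order the vertices as v_0 < v_1 < v_2 < v_3. Listing each simplex with vertices in this order, K has dimension 3 with simplices:

  0-simplices (4): [v_0], [v_1], [v_2], [v_3]
  1-simplices (6): [v_0,v_1], [v_0,v_2], [v_0,v_3], [v_1,v_2], [v_1,v_3], [v_2,v_3]
  2-simplices (4): [v_0,v_1,v_2], [v_0,v_1,v_3], [v_0,v_2,v_3], [v_1,v_2,v_3]
  3-simplices (1): [v_0,v_1,v_2,v_3]

Hence C_0 ≅ Z^4, C_1 ≅ Z^6, C_2 ≅ Z^4, C_3 ≅ Z^1.

The boundary map ∂_1: C_1 → C_0 is given by ∂[p,q] = [q] − [p]. For instance
  ∂[v_0,v_2] = [v_2] − [v_0].
This gives a 4×6 integer matrix of rank 3; reducing to Smith normal form yields diagonal entries (1,1,1).

The boundary map ∂_2: C_2 → C_1 acts by ∂[p,q,r] = [q,r] − [p,r] + [p,q]. For instance
  ∂[v_1,v_2,v_3] = [v_2,v_3] − [v_1,v_3] + [v_1,v_2],
  ∂[v_0,v_1,v_2] = [v_1,v_2] − [v_0,v_2] + [v_0,v_1].
This gives a 6×4 integer matrix of rank 3; reducing to Smith normal form yields diagonal entries (1,1,1).

∂_3: C_3 → C_2 sends each 3-simplex σ to the alternating sum Σ_i (−1)^i (σ with its i-th vertex removed). For instance
  ∂[v_0,v_1,v_2,v_3] = [v_1,v_2,v_3] − [v_0,v_2,v_3] + [v_0,v_1,v_3] − [v_0,v_1,v_2].
The resulting 4×1 matrix has rank 1, and its Smith normal form has invariant factors (1).

From H_k ≅ ker(∂_k) / im(∂_{k+1}) we obtain:

  H_0: rank C_0 − rank ∂_1 = 4 − 3 = 1, and the invariant factors of ∂_1 are all 1, so H_0 ≅ Z.
  H_1: rank ker ∂_1 − rank ∂_2 = (6 − 3) − 3 = 0, and the invariant factors of ∂_2 are all 1, so H_1 ≅ 0.
  H_2: rank ker ∂_2 − rank ∂_3 = (4 − 3) − 1 = 0, and the invariant factors of ∂_3 are all 1, so H_2 ≅ 0.
  H_3: rank ker ∂_3 − rank ∂_4 = (1 − 1) − 0 = 0, and there is no ∂_4, so H_3 ≅ 0.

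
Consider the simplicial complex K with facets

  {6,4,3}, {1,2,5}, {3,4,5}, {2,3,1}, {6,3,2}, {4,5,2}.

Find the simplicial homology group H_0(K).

Order the vertices as 1 < 2 < 3 < 4 < 5 < 6. Listing each simplex with vertices in this order, K has dimension 2 with simplices:

  0-simplices (6): [1], [2], [3], [4], [5], [6]
  1-simplices (12): [1,2], [1,3], [1,5], [2,3], [2,4], [2,5], [2,6], [3,4], [3,5], [3,6], [4,5], [4,6]
  2-simplices (6): [1,2,3], [1,2,5], [2,3,6], [2,4,5], [3,4,5], [3,4,6]

giving chain groups C_0 ≅ Z^6, C_1 ≅ Z^12, C_2 ≅ Z^6.

The boundary map ∂_1: C_1 → C_0 maps an edge to its endpoints' difference, ∂[p,q] = q − p. For instance
  ∂[2,4] = [4] − [2].
As a 6×12 matrix over Z this has rank 5, with invariant factors (1,1,1,1,1).

Boundary ∂_2: C_2 → C_1 sends each 2-simplex [p,q,r] to [q,r] − [p,r] + [p,q]. For instance
  ∂[2,3,6] = [3,6] − [2,6] + [2,3],
  ∂[1,2,5] = [2,5] − [1,5] + [1,2].
The 12×6 boundary matrix has rank 6 and Smith normal form diag(1,1,1,1,1,1).

Now H_k = ker ∂_k / im ∂_{k+1}, so:

  H_0: rank C_0 − rank ∂_1 = 6 − 5 = 1, and the invariant factors of ∂_1 are all 1, so H_0 ≅ Z.

(K is a triangulation of the cylinder S^1 x I.)

H_0 ≅ Z.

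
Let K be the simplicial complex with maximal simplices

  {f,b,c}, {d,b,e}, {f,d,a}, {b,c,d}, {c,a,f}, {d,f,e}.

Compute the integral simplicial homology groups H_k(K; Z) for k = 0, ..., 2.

H_0 ≅ Z,  H_1 ≅ Z,  H_2 = 0.

Take the total order a < b < c < d < e < f on the vertex set. Then K (dimension 2) consists of the simplices:

  0-simplices (6): a, b, c, d, e, f
  1-simplices (12): ac, ad, af, bc, bd, be, bf, cd, cf, de, df, ef
  2-simplices (6): acf, adf, bcd, bcf, bde, def

Hence C_0 ≅ Z^6, C_1 ≅ Z^12, C_2 ≅ Z^6.

Boundary ∂_1: C_1 → C_0 maps an edge to its endpoints' difference, ∂[p,q] = q − p. For instance
  ∂ac = c − a.
The 6×12 boundary matrix has rank 5 and Smith normal form diag(1,1,1,1,1).

The boundary map ∂_2: C_2 → C_1 sends each 2-simplex [p,q,r] to [q,r] − [p,r] + [p,q]. For instance
  ∂acf = cf − af + ac,
  ∂adf = df − af + ad.
This gives a 12×6 integer matrix of rank 6; reducing to Smith normal form yields diagonal entries (1,1,1,1,1,1).

Computing H_k = (kernel of ∂_k) / (image of ∂_{k+1}):

  H_0: rank C_0 − rank ∂_1 = 6 − 5 = 1, and the invariant factors of ∂_1 are all 1, so H_0 = Z.
  H_1: rank ker ∂_1 − rank ∂_2 = (12 − 5) − 6 = 1, and the invariant factors of ∂_2 are all 1, so H_1 = Z.
  H_2: rank ker ∂_2 − rank ∂_3 = (6 − 6) − 0 = 0, and there is no ∂_3, so H_2 = 0.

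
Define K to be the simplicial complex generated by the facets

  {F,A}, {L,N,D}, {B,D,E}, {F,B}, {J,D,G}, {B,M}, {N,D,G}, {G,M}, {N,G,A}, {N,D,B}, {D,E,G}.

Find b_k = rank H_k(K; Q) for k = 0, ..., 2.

b_0 = 1, b_1 = 2, b_2 = 0.

K has 10 vertices, 18 edges, 7 triangles.
rank ∂_0 = 0, rank ∂_1 = 9 ⇒ b_0 = 10 − 0 − 9 = 1; all invariant factors of ∂_1 are 1 so no torsion. So H_0 ≅ Z.
rank ∂_1 = 9, rank ∂_2 = 7 ⇒ b_1 = 18 − 9 − 7 = 2; all invariant factors of ∂_2 are 1 so no torsion. So H_1 ≅ Z^2.
rank ∂_2 = 7, rank ∂_3 = 0 ⇒ b_2 = 7 − 7 − 0 = 0. So H_2 ≅ 0.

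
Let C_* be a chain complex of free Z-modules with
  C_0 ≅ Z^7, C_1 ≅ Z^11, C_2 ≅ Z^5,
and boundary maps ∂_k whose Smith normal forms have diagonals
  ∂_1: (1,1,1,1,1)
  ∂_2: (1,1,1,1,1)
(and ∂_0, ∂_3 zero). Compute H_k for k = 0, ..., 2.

H_0: b_0 = 7 − 0 − 5 = 2; torsion from ∂_1 factors > 1: none. So H_0 ≅ Z^2.
H_1: b_1 = 11 − 5 − 5 = 1; torsion from ∂_2 factors > 1: none. So H_1 ≅ Z.
H_2: b_2 = 5 − 5 − 0 = 0; torsion from ∂_3 factors > 1: none. So H_2 ≅ 0.

H_0 ≅ Z^2,  H_1 ≅ Z,  H_2 = 0.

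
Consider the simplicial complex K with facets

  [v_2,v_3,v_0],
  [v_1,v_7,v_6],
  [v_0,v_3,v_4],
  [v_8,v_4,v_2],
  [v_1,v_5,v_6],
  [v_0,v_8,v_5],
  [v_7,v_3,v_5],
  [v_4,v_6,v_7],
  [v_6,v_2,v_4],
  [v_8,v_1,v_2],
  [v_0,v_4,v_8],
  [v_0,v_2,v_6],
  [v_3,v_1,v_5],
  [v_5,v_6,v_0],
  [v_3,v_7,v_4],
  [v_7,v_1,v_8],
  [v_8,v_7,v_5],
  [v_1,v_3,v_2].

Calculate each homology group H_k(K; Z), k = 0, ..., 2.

H_0 ≅ Z,  H_1 ≅ Z ⊕ Z/2,  H_2 = 0.

Fix the vertex order v_0 < v_1 < v_2 < v_3 < v_4 < v_5 < v_6 < v_7 < v_8 and write every simplex with vertices in increasing order. Then dim K = 2 and the simplices of K are:

  0-simplices (9): [v_0], [v_1], [v_2], [v_3], [v_4], [v_5], [v_6], [v_7], [v_8]
  1-simplices (27): (27 of them)
  2-simplices (18): (18 of them)

so the chain groups are C_0 ≅ Z^9, C_1 ≅ Z^27, C_2 ≅ Z^18.

The boundary map ∂_1: C_1 → C_0 maps an edge to its endpoints' difference, ∂[p,q] = q − p.
The resulting 9×27 matrix has rank 8, and its Smith normal form has invariant factors (1,1,1,1,1,1,1,1).

The boundary map ∂_2: C_2 → C_1 maps a triangle to the signed sum of its edges. For instance
  ∂[v_0,v_2,v_3] = [v_2,v_3] − [v_0,v_3] + [v_0,v_2],
  ∂[v_1,v_2,v_8] = [v_2,v_8] − [v_1,v_8] + [v_1,v_2].
The resulting 27×18 matrix has rank 18, and its Smith normal form has invariant factors (1,1,1,1,1,1,1,1,1,1,1,1,1,1,1,1,1,2).

Reading off H_k = ker ∂_k / im ∂_{k+1}:

  H_0: rank C_0 − rank ∂_1 = 9 − 8 = 1, and the invariant factors of ∂_1 are all 1, so H_0 ≅ Z.
  H_1: rank ker ∂_1 − rank ∂_2 = (27 − 8) − 18 = 1, and ∂_2 has invariant factor 2 > 1, so H_1 ≅ Z ⊕ Z/2.
  H_2: rank ker ∂_2 − rank ∂_3 = (18 − 18) − 0 = 0, and there is no ∂_3, so H_2 ≅ 0.

As a check, the Euler characteristic is 9 − 27 + 18 = 0, which agrees with 1 − 1 + 0 = 0.
(K is a triangulation of the Klein bottle.)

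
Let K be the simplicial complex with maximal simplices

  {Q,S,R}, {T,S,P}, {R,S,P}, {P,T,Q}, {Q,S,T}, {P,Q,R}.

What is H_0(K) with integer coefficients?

Order the vertices as P < Q < R < S < T. Listing each simplex with vertices in this order, K has dimension 2 with simplices:

  0-simplices (5): P, Q, R, S, T
  1-simplices (9): PQ, PR, PS, PT, QR, QS, QT, RS, ST
  2-simplices (6): PQR, PQT, PRS, PST, QRS, QST

giving chain groups C_0 ≅ Z^5, C_1 ≅ Z^9, C_2 ≅ Z^6.

The boundary map ∂_1: C_1 → C_0 sends each edge [p,q] (with p < q) to q − p.
The resulting 5×9 matrix has rank 4, and its Smith normal form has invariant factors (1,1,1,1).

The boundary map ∂_2: C_2 → C_1 sends each 2-simplex [p,q,r] to [q,r] − [p,r] + [p,q]. For instance
  ∂PQT = QT − PT + PQ,
  ∂QRS = RS − QS + QR.
The 9×6 boundary matrix has rank 5 and Smith normal form diag(1,1,1,1,1).

Now H_k = ker ∂_k / im ∂_{k+1}, so:

  H_0: rank C_0 − rank ∂_1 = 5 − 4 = 1, and the invariant factors of ∂_1 are all 1, so H_0 = Z.

H_0 ≅ Z.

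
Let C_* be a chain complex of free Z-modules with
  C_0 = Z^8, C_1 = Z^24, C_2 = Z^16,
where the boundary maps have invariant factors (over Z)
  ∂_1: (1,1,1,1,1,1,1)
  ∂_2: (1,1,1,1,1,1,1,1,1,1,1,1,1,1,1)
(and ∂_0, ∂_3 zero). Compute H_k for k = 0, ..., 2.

H_0: b_0 = 8 − 0 − 7 = 1; torsion from ∂_1 factors > 1: none. So H_0 = Z.
H_1: b_1 = 24 − 7 − 15 = 2; torsion from ∂_2 factors > 1: none. So H_1 = Z^2.
H_2: b_2 = 16 − 15 − 0 = 1; torsion from ∂_3 factors > 1: none. So H_2 = Z.

H_0 = Z,  H_1 = Z^2,  H_2 = Z.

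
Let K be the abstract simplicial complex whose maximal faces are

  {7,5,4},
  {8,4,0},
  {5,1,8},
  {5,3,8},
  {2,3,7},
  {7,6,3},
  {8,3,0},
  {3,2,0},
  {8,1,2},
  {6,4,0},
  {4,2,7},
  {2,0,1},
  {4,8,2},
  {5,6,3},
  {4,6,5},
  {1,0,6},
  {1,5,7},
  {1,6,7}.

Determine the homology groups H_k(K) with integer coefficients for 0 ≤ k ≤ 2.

We work with the vertex ordering 0 < 1 < 2 < 3 < 4 < 5 < 6 < 7 < 8. The simplices of K, each written with vertices in increasing order, are:

  0-simplices (9): [0], [1], [2], [3], [4], [5], [6], [7], [8]
  1-simplices (27): (27 of them)
  2-simplices (18): [0,1,2], [0,1,6], [0,2,3], [0,3,8], [0,4,6], [0,4,8], [1,2,8], [1,5,7], [1,5,8], [1,6,7], [2,3,7], [2,4,7], [2,4,8], [3,5,6], [3,5,8], [3,6,7], [4,5,6], [4,5,7]

so the chain groups are C_0 ≅ Z^9, C_1 ≅ Z^27, C_2 ≅ Z^18.

The boundary map ∂_1: C_1 → C_0 sends each edge [p,q] (with p < q) to q − p.
This gives a 9×27 integer matrix of rank 8; reducing to Smith normal form yields diagonal entries (1,1,1,1,1,1,1,1).

Boundary ∂_2: C_2 → C_1 maps a triangle to the signed sum of its edges. For instance
  ∂[2,4,8] = [4,8] − [2,8] + [2,4],
  ∂[3,6,7] = [6,7] − [3,7] + [3,6].
As a 27×18 matrix over Z this has rank 18, with invariant factors (1,1,1,1,1,1,1,1,1,1,1,1,1,1,1,1,1,2).

Computing H_k = (kernel of ∂_k) / (image of ∂_{k+1}):

  H_0: rank C_0 − rank ∂_1 = 9 − 8 = 1, and the invariant factors of ∂_1 are all 1, so H_0 ≅ Z.
  H_1: rank ker ∂_1 − rank ∂_2 = (27 − 8) − 18 = 1, and ∂_2 has invariant factor 2 > 1, so H_1 ≅ Z ⊕ Z/2.
  H_2: rank ker ∂_2 − rank ∂_3 = (18 − 18) − 0 = 0, and there is no ∂_3, so H_2 ≅ 0.

As a check, the Euler characteristic is 9 − 27 + 18 = 0, which agrees with 1 − 1 + 0 = 0.

H_0 ≅ Z,  H_1 ≅ Z ⊕ Z/2,  H_2 = 0.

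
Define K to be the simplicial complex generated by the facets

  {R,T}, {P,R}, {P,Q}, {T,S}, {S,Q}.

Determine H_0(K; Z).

H_0 = Z.

Fix the vertex order P < Q < R < S < T and write every simplex with vertices in increasing order. Then dim K = 1 and the simplices of K are:

  0-simplices (5): P, Q, R, S, T
  1-simplices (5): PQ, PR, QS, RT, ST

Hence C_0 ≅ Z^5, C_1 ≅ Z^5.

The boundary map ∂_1: C_1 → C_0 is given by ∂[p,q] = [q] − [p]. For instance
  ∂QS = S − Q.
The resulting 5×5 matrix has rank 4, and its Smith normal form has invariant factors (1,1,1,1).

Reading off H_k = ker ∂_k / im ∂_{k+1}:

  H_0: rank C_0 − rank ∂_1 = 5 − 4 = 1, and the invariant factors of ∂_1 are all 1, so H_0 = Z.

(K is a triangulation of the circle S^1.)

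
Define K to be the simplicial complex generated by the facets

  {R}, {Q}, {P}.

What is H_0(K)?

H_0 = Z^3.

Order the vertices as P < Q < R. Listing each simplex with vertices in this order, K has dimension 0 with simplices:

  0-simplices (3): P, Q, R

giving chain groups C_0 ≅ Z^3.

Computing H_k = (kernel of ∂_k) / (image of ∂_{k+1}):

  H_0: rank C_0 − rank ∂_1 = 3 − 0 = 3, and there is no ∂_1, so H_0 ≅ Z^3.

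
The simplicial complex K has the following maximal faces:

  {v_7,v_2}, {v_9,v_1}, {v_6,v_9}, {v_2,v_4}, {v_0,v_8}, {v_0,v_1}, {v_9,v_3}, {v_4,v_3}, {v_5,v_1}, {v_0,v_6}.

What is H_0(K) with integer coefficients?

Take the total order v_0 < v_1 < v_2 < v_3 < v_4 < v_5 < v_6 < v_7 < v_8 < v_9 on the vertex set. Then K (dimension 1) consists of the simplices:

  0-simplices (10): [v_0], [v_1], [v_2], [v_3], [v_4], [v_5], [v_6], [v_7], [v_8], [v_9]
  1-simplices (10): [v_0,v_1], [v_0,v_6], [v_0,v_8], [v_1,v_5], [v_1,v_9], [v_2,v_4], [v_2,v_7], [v_3,v_4], [v_3,v_9], [v_6,v_9]

giving chain groups C_0 ≅ Z^10, C_1 ≅ Z^10.

Boundary ∂_1: C_1 → C_0 maps an edge to its endpoints' difference, ∂[p,q] = q − p. For instance
  ∂[v_0,v_6] = [v_6] − [v_0].
The 10×10 boundary matrix has rank 9 and Smith normal form diag(1,1,1,1,1,1,1,1,1).

Reading off H_k = ker ∂_k / im ∂_{k+1}:

  H_0: rank C_0 − rank ∂_1 = 10 − 9 = 1, and the invariant factors of ∂_1 are all 1, so H_0 ≅ Z.

H_0 ≅ Z.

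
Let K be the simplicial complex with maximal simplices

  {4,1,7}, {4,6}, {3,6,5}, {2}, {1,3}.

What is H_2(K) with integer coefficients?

Fix the vertex order 1 < 2 < 3 < 4 < 5 < 6 < 7 and write every simplex with vertices in increasing order. Then dim K = 2 and the simplices of K are:

  0-simplices (7): [1], [2], [3], [4], [5], [6], [7]
  1-simplices (8): [1,3], [1,4], [1,7], [3,5], [3,6], [4,6], [4,7], [5,6]
  2-simplices (2): [1,4,7], [3,5,6]

so the chain groups are C_0 ≅ Z^7, C_1 ≅ Z^8, C_2 ≅ Z^2.

∂_1: C_1 → C_0 maps an edge to its endpoints' difference, ∂[p,q] = q − p. For instance
  ∂[3,5] = [5] − [3].
As a 7×8 matrix over Z this has rank 5, with invariant factors (1,1,1,1,1).

Boundary ∂_2: C_2 → C_1 sends each 2-simplex [p,q,r] to [q,r] − [p,r] + [p,q]. For instance
  ∂[1,4,7] = [4,7] − [1,7] + [1,4],
  ∂[3,5,6] = [5,6] − [3,6] + [3,5].
This gives a 8×2 integer matrix of rank 2; reducing to Smith normal form yields diagonal entries (1,1).

From H_k ≅ ker(∂_k) / im(∂_{k+1}) we obtain:

  H_2: rank ker ∂_2 − rank ∂_3 = (2 − 2) − 0 = 0, and there is no ∂_3, so H_2 ≅ 0.

H_2 ≅ 0.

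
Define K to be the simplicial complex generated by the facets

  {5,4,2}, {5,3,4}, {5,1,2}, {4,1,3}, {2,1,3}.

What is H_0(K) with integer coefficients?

H_0 ≅ Z.

K has 5 vertices, 10 edges, 5 triangles.
rank ∂_0 = 0, rank ∂_1 = 4 ⇒ b_0 = 5 − 0 − 4 = 1; all invariant factors of ∂_1 are 1 so no torsion. So H_0 ≅ Z.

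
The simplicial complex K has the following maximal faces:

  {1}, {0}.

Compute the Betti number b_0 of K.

Fix the vertex order 0 < 1 and write every simplex with vertices in increasing order. Then dim K = 0 and the simplices of K are:

  0-simplices (2): [0], [1]

giving chain groups C_0 ≅ Z^2.

Reading off H_k = ker ∂_k / im ∂_{k+1}:

  H_0: rank C_0 − rank ∂_1 = 2 − 0 = 2, and there is no ∂_1, so H_0 ≅ Z^2.

Hence the Betti numbers are b_0 = 2.

b_0 = 2.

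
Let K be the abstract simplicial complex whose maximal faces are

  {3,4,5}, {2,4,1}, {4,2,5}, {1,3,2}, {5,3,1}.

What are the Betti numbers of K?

b_0 = 1, b_1 = 1, b_2 = 0.

Fix the vertex order 1 < 2 < 3 < 4 < 5 and write every simplex with vertices in increasing order. Then dim K = 2 and the simplices of K are:

  0-simplices (5): [1], [2], [3], [4], [5]
  1-simplices (10): [1,2], [1,3], [1,4], [1,5], [2,3], [2,4], [2,5], [3,4], [3,5], [4,5]
  2-simplices (5): [1,2,3], [1,2,4], [1,3,5], [2,4,5], [3,4,5]

Hence C_0 ≅ Z^5, C_1 ≅ Z^10, C_2 ≅ Z^5.

∂_1: C_1 → C_0 sends each edge [p,q] (with p < q) to q − p. For instance
  ∂[1,5] = [5] − [1].
This gives a 5×10 integer matrix of rank 4; reducing to Smith normal form yields diagonal entries (1,1,1,1).

Boundary ∂_2: C_2 → C_1 acts by ∂[p,q,r] = [q,r] − [p,r] + [p,q]. For instance
  ∂[1,2,3] = [2,3] − [1,3] + [1,2],
  ∂[3,4,5] = [4,5] − [3,5] + [3,4].
The resulting 10×5 matrix has rank 5, and its Smith normal form has invariant factors (1,1,1,1,1).

Computing H_k = (kernel of ∂_k) / (image of ∂_{k+1}):

  H_0: rank C_0 − rank ∂_1 = 5 − 4 = 1, and the invariant factors of ∂_1 are all 1, so H_0 ≅ Z.
  H_1: rank ker ∂_1 − rank ∂_2 = (10 − 4) − 5 = 1, and the invariant factors of ∂_2 are all 1, so H_1 ≅ Z.
  H_2: rank ker ∂_2 − rank ∂_3 = (5 − 5) − 0 = 0, and there is no ∂_3, so H_2 ≅ 0.

(K is a triangulation of the Möbius band.)

Hence the Betti numbers are b_0 = 1, b_1 = 1, b_2 = 0.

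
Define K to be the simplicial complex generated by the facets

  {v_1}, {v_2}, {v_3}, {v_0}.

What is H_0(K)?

Take the total order v_0 < v_1 < v_2 < v_3 on the vertex set. Then K (dimension 0) consists of the simplices:

  0-simplices (4): [v_0], [v_1], [v_2], [v_3]

Hence C_0 ≅ Z^4.

From H_k ≅ ker(∂_k) / im(∂_{k+1}) we obtain:

  H_0: rank C_0 − rank ∂_1 = 4 − 0 = 4, and there is no ∂_1, so H_0 = Z^4.

H_0 = Z^4.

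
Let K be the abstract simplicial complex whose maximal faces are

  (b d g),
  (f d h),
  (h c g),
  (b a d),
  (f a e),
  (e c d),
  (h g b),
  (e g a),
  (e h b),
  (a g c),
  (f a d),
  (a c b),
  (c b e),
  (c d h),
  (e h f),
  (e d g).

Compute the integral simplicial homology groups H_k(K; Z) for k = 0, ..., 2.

H_0 ≅ Z,  H_1 ≅ Z^2,  H_2 ≅ Z.

Order the vertices as a < b < c < d < e < f < g < h. Listing each simplex with vertices in this order, K has dimension 2 with simplices:

  0-simplices (8): a, b, c, d, e, f, g, h
  1-simplices (24): ab, ac, ad, ae, af, ag, bc, bd, be, bg, bh, cd, ce, cg, ch, de, df, dg, dh, ef, eg, eh, fh, gh
  2-simplices (16): abc, abd, acg, adf, aef, aeg, bce, bdg, beh, bgh, cde, cdh, cgh, deg, dfh, efh

giving chain groups C_0 ≅ Z^8, C_1 ≅ Z^24, C_2 ≅ Z^16.

Boundary ∂_1: C_1 → C_0 sends each edge [p,q] (with p < q) to q − p. For instance
  ∂ac = c − a.
This gives a 8×24 integer matrix of rank 7; reducing to Smith normal form yields diagonal entries (1,1,1,1,1,1,1).

∂_2: C_2 → C_1 maps a triangle to the signed sum of its edges. For instance
  ∂bdg = dg − bg + bd,
  ∂cde = de − ce + cd.
As a 24×16 matrix over Z this has rank 15, with invariant factors (1,1,1,1,1,1,1,1,1,1,1,1,1,1,1).

Reading off H_k = ker ∂_k / im ∂_{k+1}:

  H_0: rank C_0 − rank ∂_1 = 8 − 7 = 1, and the invariant factors of ∂_1 are all 1, so H_0 = Z.
  H_1: rank ker ∂_1 − rank ∂_2 = (24 − 7) − 15 = 2, and the invariant factors of ∂_2 are all 1, so H_1 = Z^2.
  H_2: rank ker ∂_2 − rank ∂_3 = (16 − 15) − 0 = 1, and there is no ∂_3, so H_2 = Z.

(K is a triangulation of the torus T^2.)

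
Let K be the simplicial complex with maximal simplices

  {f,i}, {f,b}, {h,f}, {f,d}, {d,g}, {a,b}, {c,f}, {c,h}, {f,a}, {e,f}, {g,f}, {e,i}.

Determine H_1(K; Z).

H_1 = Z^4.

K has 9 vertices, 12 edges.
rank ∂_1 = 8, rank ∂_2 = 0 ⇒ b_1 = 12 − 8 − 0 = 4. So H_1 = Z^4.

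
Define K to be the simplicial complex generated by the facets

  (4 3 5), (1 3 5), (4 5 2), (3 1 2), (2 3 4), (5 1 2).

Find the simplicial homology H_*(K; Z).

Fix the vertex order 1 < 2 < 3 < 4 < 5 and write every simplex with vertices in increasing order. Then dim K = 2 and the simplices of K are:

  0-simplices (5): [1], [2], [3], [4], [5]
  1-simplices (9): [1,2], [1,3], [1,5], [2,3], [2,4], [2,5], [3,4], [3,5], [4,5]
  2-simplices (6): [1,2,3], [1,2,5], [1,3,5], [2,3,4], [2,4,5], [3,4,5]

so the chain groups are C_0 ≅ Z^5, C_1 ≅ Z^9, C_2 ≅ Z^6.

∂_1: C_1 → C_0 sends each edge [p,q] (with p < q) to q − p. For instance
  ∂[4,5] = [5] − [4].
The 5×9 boundary matrix has rank 4 and Smith normal form diag(1,1,1,1).

Boundary ∂_2: C_2 → C_1 acts by ∂[p,q,r] = [q,r] − [p,r] + [p,q]. For instance
  ∂[2,3,4] = [3,4] − [2,4] + [2,3],
  ∂[1,3,5] = [3,5] − [1,5] + [1,3].
The resulting 9×6 matrix has rank 5, and its Smith normal form has invariant factors (1,1,1,1,1).

Reading off H_k = ker ∂_k / im ∂_{k+1}:

  H_0: rank C_0 − rank ∂_1 = 5 − 4 = 1, and the invariant factors of ∂_1 are all 1, so H_0 ≅ Z.
  H_1: rank ker ∂_1 − rank ∂_2 = (9 − 4) − 5 = 0, and the invariant factors of ∂_2 are all 1, so H_1 ≅ 0.
  H_2: rank ker ∂_2 − rank ∂_3 = (6 − 5) − 0 = 1, and there is no ∂_3, so H_2 ≅ Z.

(K is a triangulation of the 2-sphere S^2.)

H_0 ≅ Z,  H_1 = 0,  H_2 ≅ Z.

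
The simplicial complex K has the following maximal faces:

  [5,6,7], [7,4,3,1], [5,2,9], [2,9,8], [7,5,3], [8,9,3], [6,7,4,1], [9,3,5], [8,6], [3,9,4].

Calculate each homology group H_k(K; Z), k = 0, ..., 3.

Take the total order 1 < 2 < 3 < 4 < 5 < 6 < 7 < 8 < 9 on the vertex set. Then K (dimension 3) consists of the simplices:

  0-simplices (9): [1], [2], [3], [4], [5], [6], [7], [8], [9]
  1-simplices (21): [1,3], [1,4], [1,6], [1,7], [2,5], [2,8], [2,9], [3,4], [3,5], [3,7], [3,8], [3,9], [4,6], [4,7], [4,9], [5,6], [5,7], [5,9], [6,7], [6,8], [8,9]
  2-simplices (14): [1,3,4], [1,3,7], [1,4,6], [1,4,7], [1,6,7], [2,5,9], [2,8,9], [3,4,7], [3,4,9], [3,5,7], [3,5,9], [3,8,9], [4,6,7], [5,6,7]
  3-simplices (2): [1,3,4,7], [1,4,6,7]

so the chain groups are C_0 ≅ Z^9, C_1 ≅ Z^21, C_2 ≅ Z^14, C_3 ≅ Z^2.

The boundary map ∂_1: C_1 → C_0 maps an edge to its endpoints' difference, ∂[p,q] = q − p.
This gives a 9×21 integer matrix of rank 8; reducing to Smith normal form yields diagonal entries (1,1,1,1,1,1,1,1).

The boundary map ∂_2: C_2 → C_1 sends each 2-simplex [p,q,r] to [q,r] − [p,r] + [p,q]. For instance
  ∂[2,8,9] = [8,9] − [2,9] + [2,8],
  ∂[3,4,7] = [4,7] − [3,7] + [3,4].
This gives a 21×14 integer matrix of rank 12; reducing to Smith normal form yields diagonal entries (1,1,1,1,1,1,1,1,1,1,1,1).

The boundary map ∂_3: C_3 → C_2 sends each 3-simplex σ to the alternating sum Σ_i (−1)^i (σ with its i-th vertex removed). For instance
  ∂[1,4,6,7] = [4,6,7] − [1,6,7] + [1,4,7] − [1,4,6],
  ∂[1,3,4,7] = [3,4,7] − [1,4,7] + [1,3,7] − [1,3,4].
This gives a 14×2 integer matrix of rank 2; reducing to Smith normal form yields diagonal entries (1,1).

From H_k ≅ ker(∂_k) / im(∂_{k+1}) we obtain:

  H_0: rank C_0 − rank ∂_1 = 9 − 8 = 1, and the invariant factors of ∂_1 are all 1, so H_0 ≅ Z.
  H_1: rank ker ∂_1 − rank ∂_2 = (21 − 8) − 12 = 1, and the invariant factors of ∂_2 are all 1, so H_1 ≅ Z.
  H_2: rank ker ∂_2 − rank ∂_3 = (14 − 12) − 2 = 0, and the invariant factors of ∂_3 are all 1, so H_2 ≅ 0.
  H_3: rank ker ∂_3 − rank ∂_4 = (2 − 2) − 0 = 0, and there is no ∂_4, so H_3 ≅ 0.

H_0 ≅ Z,  H_1 ≅ Z,  H_2 = 0,  H_3 = 0.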